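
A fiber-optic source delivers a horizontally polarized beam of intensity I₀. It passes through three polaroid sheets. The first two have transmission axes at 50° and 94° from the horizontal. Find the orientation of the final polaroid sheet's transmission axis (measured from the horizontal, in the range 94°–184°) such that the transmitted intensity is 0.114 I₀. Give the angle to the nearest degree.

I₁ = I₀ cos²(50° − 0°) = I₀ cos²(50°) = 0.4132 I₀.
I₂ = I₁ cos²(94° − 50°) = 0.4132 I₀ · cos²(44°) = 0.2138 I₀.
Need I₃/I₀ = 0.114, so cos²(θ − 94°) = 0.114 / 0.2138 = 0.5332.
θ − 94° = arccos(√0.5332) = 43.1°, giving θ ≈ 94 + 43.1 = 137.1°.

θ ≈ 137°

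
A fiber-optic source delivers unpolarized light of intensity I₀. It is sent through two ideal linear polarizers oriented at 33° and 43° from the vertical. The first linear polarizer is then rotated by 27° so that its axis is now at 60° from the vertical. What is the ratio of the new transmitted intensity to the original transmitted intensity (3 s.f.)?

Before rotation:
Unpolarized light through the first polarizer → I₁ = ½ I₀, now polarized at 33°.
I₂ = I₁ cos²(43° − 33°) = 0.5 I₀ · cos²(10°) = 0.4849 I₀.
After rotation:
Unpolarized light through the first polarizer → I₁ = ½ I₀, now polarized at 60°.
I₂ = I₁ cos²(43° − 60°) = 0.5 I₀ · cos²(17°) = 0.4573 I₀.
Ratio = 0.4573 / 0.4849 = 0.943.

I_new/I_old ≈ 0.943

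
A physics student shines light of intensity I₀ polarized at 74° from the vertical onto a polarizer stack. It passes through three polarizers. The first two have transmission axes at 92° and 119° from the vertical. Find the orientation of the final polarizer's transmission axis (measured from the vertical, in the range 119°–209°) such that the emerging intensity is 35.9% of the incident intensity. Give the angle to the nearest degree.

θ ≈ 164°

I₁ = I₀ cos²(92° − 74°) = I₀ cos²(18°) = 0.9045 I₀.
I₂ = I₁ cos²(119° − 92°) = 0.9045 I₀ · cos²(27°) = 0.7181 I₀.
Need I₃/I₀ = 0.359, so cos²(θ − 119°) = 0.359 / 0.7181 = 0.4999.
θ − 119° = arccos(√0.4999) = 45.0°, giving θ ≈ 119 + 45.0 = 164.0°.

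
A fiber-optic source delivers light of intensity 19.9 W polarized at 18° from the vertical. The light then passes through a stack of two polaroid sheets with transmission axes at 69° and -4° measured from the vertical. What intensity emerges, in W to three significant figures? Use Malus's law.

I ≈ 0.674 W

By Malus's law, I₁ = 19.9 W · cos²(51°) = 7.881 W.
I₂ = I₁ · cos²(73°) = 7.881 · 0.08548 = 0.6737 W.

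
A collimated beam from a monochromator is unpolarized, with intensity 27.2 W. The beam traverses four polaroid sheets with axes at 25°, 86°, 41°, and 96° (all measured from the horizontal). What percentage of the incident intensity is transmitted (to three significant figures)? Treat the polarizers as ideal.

≈ 1.93%

Unpolarized light through the first polarizer → I₁ = 27.2 W/2 = 13.6 W, polarized at 25°.
I₂ = I₁ · cos²(61°) = 13.6 · 0.235 = 3.197 W.
I₃ = I₂ · cos²(45°) = 3.197 · 0.5 = 1.598 W.
I₄ = I₃ · cos²(55°) = 1.598 · 0.329 = 0.5258 W.
That is 1.933% of the incident intensity.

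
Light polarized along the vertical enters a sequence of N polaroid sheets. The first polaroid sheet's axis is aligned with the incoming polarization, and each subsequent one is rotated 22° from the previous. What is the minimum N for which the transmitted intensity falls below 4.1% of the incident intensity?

N = 23

First polarizer is aligned with the polarization: full transmission.
Each further stage multiplies by cos²(22°) = 0.8597.
After N polarizers: T = 0.8597^(N−1). Require T < 0.041 ⇒ N−1 > ln(0.041)/ln(0.8597) = 21.12, so N−1 ≥ 22 and N = 23.
Check: N=23 gives T = 0.03592 < 0.041; N=22 gives T = 0.04178.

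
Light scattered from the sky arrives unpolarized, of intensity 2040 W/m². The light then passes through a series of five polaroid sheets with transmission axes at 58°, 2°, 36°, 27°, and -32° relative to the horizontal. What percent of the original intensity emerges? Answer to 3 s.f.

≈ 2.78%

Unpolarized light through the first polarizer → I₁ = 2040 W/m²/2 = 1020 W/m², polarized at 58°.
I₂ = I₁ · cos²(56°) = 1020 · 0.3127 = 319 W/m².
I₃ = I₂ · cos²(34°) = 319 · 0.6873 = 219.2 W/m².
I₄ = I₃ · cos²(9°) = 219.2 · 0.9755 = 213.9 W/m².
I₅ = I₄ · cos²(59°) = 213.9 · 0.2653 = 56.73 W/m².
That is 2.781% of the incident intensity.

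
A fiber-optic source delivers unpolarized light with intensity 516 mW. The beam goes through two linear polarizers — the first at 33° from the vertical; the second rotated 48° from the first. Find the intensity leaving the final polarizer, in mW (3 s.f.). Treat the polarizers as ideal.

Unpolarized light through the first polarizer → I₁ = 516 mW/2 = 258 mW, polarized at 33°.
I₂ = I₁ · cos²(48°) = 258 · 0.4477 = 115.5 mW.

I ≈ 116 mW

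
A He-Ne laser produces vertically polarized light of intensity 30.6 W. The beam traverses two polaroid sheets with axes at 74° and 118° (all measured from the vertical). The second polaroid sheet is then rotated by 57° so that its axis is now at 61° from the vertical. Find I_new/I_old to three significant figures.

Before rotation:
I₁ = I₀ cos²(74° − 0°) = I₀ cos²(74°) = 0.07598 I₀.
I₂ = I₁ cos²(118° − 74°) = 0.07598 I₀ · cos²(44°) = 0.03931 I₀.
After rotation:
I₁ = I₀ cos²(74° − 0°) = I₀ cos²(74°) = 0.07598 I₀.
I₂ = I₁ cos²(61° − 74°) = 0.07598 I₀ · cos²(13°) = 0.07213 I₀.
Ratio = 0.07213 / 0.03931 = 1.835.

I_new/I_old ≈ 1.83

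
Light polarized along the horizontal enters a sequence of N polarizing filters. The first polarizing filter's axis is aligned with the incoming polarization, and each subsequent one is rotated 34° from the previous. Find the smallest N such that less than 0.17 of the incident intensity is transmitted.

First polarizer is aligned with the polarization: full transmission.
Each further stage multiplies by cos²(34°) = 0.6873.
After N polarizers: T = 0.6873^(N−1). Require T < 0.17 ⇒ N−1 > ln(0.17)/ln(0.6873) = 4.73, so N−1 ≥ 5 and N = 6.
Check: N=6 gives T = 0.1534 < 0.17; N=5 gives T = 0.2231.

N = 6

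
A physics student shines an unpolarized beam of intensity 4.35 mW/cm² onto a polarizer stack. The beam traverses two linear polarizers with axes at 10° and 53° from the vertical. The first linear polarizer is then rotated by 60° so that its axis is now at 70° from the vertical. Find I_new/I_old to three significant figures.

Before rotation:
Unpolarized light through the first polarizer → I₁ = ½ I₀, now polarized at 10°.
I₂ = I₁ cos²(53° − 10°) = 0.5 I₀ · cos²(43°) = 0.2674 I₀.
After rotation:
Unpolarized light through the first polarizer → I₁ = ½ I₀, now polarized at 70°.
I₂ = I₁ cos²(53° − 70°) = 0.5 I₀ · cos²(17°) = 0.4573 I₀.
Ratio = 0.4573 / 0.2674 = 1.71.

I_new/I_old ≈ 1.71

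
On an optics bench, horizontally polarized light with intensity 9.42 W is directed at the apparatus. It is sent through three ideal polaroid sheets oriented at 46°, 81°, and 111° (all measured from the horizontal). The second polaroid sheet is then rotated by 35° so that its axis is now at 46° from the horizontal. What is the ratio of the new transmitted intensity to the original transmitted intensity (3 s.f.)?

I_new/I_old ≈ 0.355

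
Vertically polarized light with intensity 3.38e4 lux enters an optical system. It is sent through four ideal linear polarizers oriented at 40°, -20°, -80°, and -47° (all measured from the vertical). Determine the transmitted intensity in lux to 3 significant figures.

I ≈ 872 lux

By Malus's law, I₁ = 3.38e4 lux · cos²(40°) = 1.983e+04 lux.
I₂ = I₁ · cos²(60°) = 1.983e+04 · 0.25 = 4959 lux.
I₃ = I₂ · cos²(60°) = 4959 · 0.25 = 1240 lux.
I₄ = I₃ · cos²(33°) = 1240 · 0.7034 = 871.9 lux.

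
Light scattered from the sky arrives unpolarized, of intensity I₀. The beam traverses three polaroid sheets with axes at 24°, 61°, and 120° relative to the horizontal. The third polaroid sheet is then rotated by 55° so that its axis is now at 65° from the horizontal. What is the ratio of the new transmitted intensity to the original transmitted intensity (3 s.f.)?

Before rotation:
Unpolarized light through the first polarizer → I₁ = ½ I₀, now polarized at 24°.
I₂ = I₁ cos²(61° − 24°) = 0.5 I₀ · cos²(37°) = 0.3189 I₀.
I₃ = I₂ cos²(120° − 61°) = 0.3189 I₀ · cos²(59°) = 0.0846 I₀.
After rotation:
Unpolarized light through the first polarizer → I₁ = ½ I₀, now polarized at 24°.
I₂ = I₁ cos²(61° − 24°) = 0.5 I₀ · cos²(37°) = 0.3189 I₀.
I₃ = I₂ cos²(65° − 61°) = 0.3189 I₀ · cos²(4°) = 0.3174 I₀.
Ratio = 0.3174 / 0.0846 = 3.751.

I_new/I_old ≈ 3.75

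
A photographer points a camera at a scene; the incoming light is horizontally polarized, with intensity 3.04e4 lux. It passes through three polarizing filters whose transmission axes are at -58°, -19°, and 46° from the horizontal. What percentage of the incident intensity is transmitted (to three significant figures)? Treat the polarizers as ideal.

≈ 3.03%

I₁ = 3.04e4 lux · cos²(58°) = 8537 lux.
I₂ = I₁ · cos²(39°) = 8537 · 0.604 = 5156 lux.
I₃ = I₂ · cos²(65°) = 5156 · 0.1786 = 920.9 lux.
That is 3.029% of the incident intensity.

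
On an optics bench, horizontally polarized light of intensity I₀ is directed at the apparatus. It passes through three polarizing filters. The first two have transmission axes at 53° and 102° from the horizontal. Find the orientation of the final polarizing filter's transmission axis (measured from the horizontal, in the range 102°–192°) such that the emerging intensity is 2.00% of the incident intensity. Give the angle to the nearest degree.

I₁ = I₀ cos²(53° − 0°) = I₀ cos²(53°) = 0.3622 I₀.
I₂ = I₁ cos²(102° − 53°) = 0.3622 I₀ · cos²(49°) = 0.1559 I₀.
Need I₃/I₀ = 0.02, so cos²(θ − 102°) = 0.02 / 0.1559 = 0.1283.
θ − 102° = arccos(√0.1283) = 69.0°, giving θ ≈ 102 + 69.0 = 171.0°.

θ ≈ 171°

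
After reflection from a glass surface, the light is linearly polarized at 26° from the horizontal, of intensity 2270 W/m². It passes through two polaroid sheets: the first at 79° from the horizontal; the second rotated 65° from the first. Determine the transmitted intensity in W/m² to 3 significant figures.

I₁ = 2270 W/m² · cos²(53°) = 822.2 W/m².
I₂ = I₁ · cos²(65°) = 822.2 · 0.1786 = 146.8 W/m².

I ≈ 147 W/m²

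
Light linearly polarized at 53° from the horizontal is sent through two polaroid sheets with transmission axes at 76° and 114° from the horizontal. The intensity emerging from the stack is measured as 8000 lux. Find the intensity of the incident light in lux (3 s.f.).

By Malus's law, I₁ = I₀ cos²(76° − 53°) = I₀ cos²(23°) = 0.8473 I₀.
I₂ = I₁ cos²(114° − 76°) = 0.8473 I₀ · cos²(38°) = 0.5262 I₀.
So 8000 lux = 0.5262 I₀, giving I₀ = 8000/0.5262 = 1.52e+04 lux.

I₀ ≈ 1.52e4 lux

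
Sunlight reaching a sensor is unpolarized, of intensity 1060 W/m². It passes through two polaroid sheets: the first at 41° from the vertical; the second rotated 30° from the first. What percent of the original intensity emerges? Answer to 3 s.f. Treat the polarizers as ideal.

Unpolarized light through the first polarizer → I₁ = 1060 W/m²/2 = 530 W/m², polarized at 41°.
I₂ = I₁ · cos²(30°) = 530 · 0.75 = 397.5 W/m².
That is 37.5% of the incident intensity.

≈ 37.5%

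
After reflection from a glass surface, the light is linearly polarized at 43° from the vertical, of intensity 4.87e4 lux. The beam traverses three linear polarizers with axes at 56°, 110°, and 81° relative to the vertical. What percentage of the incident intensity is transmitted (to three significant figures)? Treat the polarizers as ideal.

≈ 25.1%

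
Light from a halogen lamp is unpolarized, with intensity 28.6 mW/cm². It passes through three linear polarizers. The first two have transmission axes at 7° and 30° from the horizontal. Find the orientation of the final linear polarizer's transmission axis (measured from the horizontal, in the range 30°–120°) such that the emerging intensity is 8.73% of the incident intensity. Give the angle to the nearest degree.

Unpolarized light through the first polarizer → I₁ = ½ I₀, now polarized at 7°.
I₂ = I₁ cos²(30° − 7°) = 0.5 I₀ · cos²(23°) = 0.4237 I₀.
Need I₃/I₀ = 0.0873, so cos²(θ − 30°) = 0.0873 / 0.4237 = 0.2061.
θ − 30° = arccos(√0.2061) = 63.0°, giving θ ≈ 30 + 63.0 = 93.0°.

θ ≈ 93°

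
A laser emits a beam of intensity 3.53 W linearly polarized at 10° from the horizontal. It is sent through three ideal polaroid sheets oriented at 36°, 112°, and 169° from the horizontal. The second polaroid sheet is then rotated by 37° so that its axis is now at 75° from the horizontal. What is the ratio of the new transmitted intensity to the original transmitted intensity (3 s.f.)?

I_new/I_old ≈ 0.169

Before rotation:
I₁ = I₀ cos²(36° − 10°) = I₀ cos²(26°) = 0.8078 I₀.
I₂ = I₁ cos²(112° − 36°) = 0.8078 I₀ · cos²(76°) = 0.04728 I₀.
I₃ = I₂ cos²(169° − 112°) = 0.04728 I₀ · cos²(57°) = 0.01402 I₀.
After rotation:
I₁ = I₀ cos²(36° − 10°) = I₀ cos²(26°) = 0.8078 I₀.
I₂ = I₁ cos²(75° − 36°) = 0.8078 I₀ · cos²(39°) = 0.4879 I₀.
Angle between axes 2 and 3: 86°. I₃ = 0.4879 I₀ · cos²(86°) = 0.002374 I₀.
Ratio = 0.002374 / 0.01402 = 0.1693.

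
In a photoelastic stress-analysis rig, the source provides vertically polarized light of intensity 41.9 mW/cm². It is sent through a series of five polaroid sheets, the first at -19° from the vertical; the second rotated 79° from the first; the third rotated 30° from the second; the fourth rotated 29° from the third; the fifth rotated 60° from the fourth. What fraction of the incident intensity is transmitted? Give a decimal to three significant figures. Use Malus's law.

By Malus's law, I₁ = 41.9 mW/cm² · cos²(19°) = 37.46 mW/cm².
I₂ = I₁ · cos²(79°) = 37.46 · 0.03641 = 1.364 mW/cm².
I₃ = I₂ · cos²(30°) = 1.364 · 0.75 = 1.023 mW/cm².
I₄ = I₃ · cos²(29°) = 1.023 · 0.765 = 0.7824 mW/cm².
I₅ = I₄ · cos²(60°) = 0.7824 · 0.25 = 0.1956 mW/cm².
Transmitted fraction = 0.004669.

I/I₀ ≈ 0.00467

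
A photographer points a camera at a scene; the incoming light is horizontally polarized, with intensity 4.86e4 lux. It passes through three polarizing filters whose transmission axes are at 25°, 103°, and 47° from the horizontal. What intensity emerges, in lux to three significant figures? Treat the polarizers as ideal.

I ≈ 540 lux

I₁ = 4.86e4 lux · cos²(25°) = 3.992e+04 lux.
I₂ = I₁ · cos²(78°) = 3.992e+04 · 0.04323 = 1726 lux.
I₃ = I₂ · cos²(56°) = 1726 · 0.3127 = 539.6 lux.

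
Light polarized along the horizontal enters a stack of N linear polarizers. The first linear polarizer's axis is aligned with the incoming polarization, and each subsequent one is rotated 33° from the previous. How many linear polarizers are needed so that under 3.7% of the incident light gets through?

N = 11

First polarizer is aligned with the polarization: full transmission.
Each further stage multiplies by cos²(33°) = 0.7034.
After N polarizers: T = 0.7034^(N−1). Require T < 0.037 ⇒ N−1 > ln(0.037)/ln(0.7034) = 9.37, so N−1 ≥ 10 and N = 11.
Check: N=11 gives T = 0.02964 < 0.037; N=10 gives T = 0.04214.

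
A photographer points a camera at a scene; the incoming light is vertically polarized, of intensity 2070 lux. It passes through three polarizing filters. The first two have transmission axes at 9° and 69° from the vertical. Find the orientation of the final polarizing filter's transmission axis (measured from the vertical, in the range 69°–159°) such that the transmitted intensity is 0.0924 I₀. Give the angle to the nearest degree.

θ ≈ 121°

I₁ = I₀ cos²(9° − 0°) = I₀ cos²(9°) = 0.9755 I₀.
I₂ = I₁ cos²(69° − 9°) = 0.9755 I₀ · cos²(60°) = 0.2439 I₀.
Need I₃/I₀ = 0.0924, so cos²(θ − 69°) = 0.0924 / 0.2439 = 0.3789.
θ − 69° = arccos(√0.3789) = 52.0°, giving θ ≈ 69 + 52.0 = 121.0°.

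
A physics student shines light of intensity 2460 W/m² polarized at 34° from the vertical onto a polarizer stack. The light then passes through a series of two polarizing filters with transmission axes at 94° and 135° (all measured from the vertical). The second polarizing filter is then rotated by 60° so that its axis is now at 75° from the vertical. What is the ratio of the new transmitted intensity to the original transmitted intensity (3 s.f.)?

Before rotation:
By Malus's law, I₁ = I₀ cos²(94° − 34°) = I₀ cos²(60°) = 0.25 I₀.
I₂ = I₁ cos²(135° − 94°) = 0.25 I₀ · cos²(41°) = 0.1424 I₀.
After rotation:
I₁ = I₀ cos²(94° − 34°) = I₀ cos²(60°) = 0.25 I₀.
I₂ = I₁ cos²(75° − 94°) = 0.25 I₀ · cos²(19°) = 0.2235 I₀.
Ratio = 0.2235 / 0.1424 = 1.57.

I_new/I_old ≈ 1.57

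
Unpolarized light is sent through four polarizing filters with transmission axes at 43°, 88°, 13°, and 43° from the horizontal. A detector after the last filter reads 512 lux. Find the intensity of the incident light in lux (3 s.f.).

I₀ ≈ 4.08e4 lux

Unpolarized light through the first polarizer → I₁ = ½ I₀, now polarized at 43°.
I₂ = I₁ cos²(88° − 43°) = 0.5 I₀ · cos²(45°) = 0.25 I₀.
I₃ = I₂ cos²(13° − 88°) = 0.25 I₀ · cos²(75°) = 0.01675 I₀.
I₄ = I₃ cos²(43° − 13°) = 0.01675 I₀ · cos²(30°) = 0.01256 I₀.
So 512 lux = 0.01256 I₀, giving I₀ = 512/0.01256 = 4.076e+04 lux.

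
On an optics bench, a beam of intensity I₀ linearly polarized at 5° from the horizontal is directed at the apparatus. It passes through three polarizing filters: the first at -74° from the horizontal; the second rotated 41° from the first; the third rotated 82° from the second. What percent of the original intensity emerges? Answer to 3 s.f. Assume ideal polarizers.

I₁ = I₀ cos²(-74° − 5°) = I₀ cos²(79°) = 0.03641 I₀.
I₂ = I₁ cos²(41°) = 0.03641 · 0.5696 I₀ = 0.02074 I₀.
I₃ = I₂ cos²(82°) = 0.02074 · 0.01937 I₀ = 0.0004017 I₀.
That is 0.04017% of the incident intensity.

≈ 0.0402%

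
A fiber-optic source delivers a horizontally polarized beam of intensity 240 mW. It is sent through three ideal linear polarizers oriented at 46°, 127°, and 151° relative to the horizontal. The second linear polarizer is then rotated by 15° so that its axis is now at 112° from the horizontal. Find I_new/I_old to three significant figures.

I_new/I_old ≈ 4.89

Before rotation:
By Malus's law, I₁ = I₀ cos²(46° − 0°) = I₀ cos²(46°) = 0.4826 I₀.
I₂ = I₁ cos²(127° − 46°) = 0.4826 I₀ · cos²(81°) = 0.01181 I₀.
I₃ = I₂ cos²(151° − 127°) = 0.01181 I₀ · cos²(24°) = 0.009855 I₀.
After rotation:
I₁ = I₀ cos²(46° − 0°) = I₀ cos²(46°) = 0.4826 I₀.
I₂ = I₁ cos²(112° − 46°) = 0.4826 I₀ · cos²(66°) = 0.07983 I₀.
I₃ = I₂ cos²(151° − 112°) = 0.07983 I₀ · cos²(39°) = 0.04821 I₀.
Ratio = 0.04821 / 0.009855 = 4.892.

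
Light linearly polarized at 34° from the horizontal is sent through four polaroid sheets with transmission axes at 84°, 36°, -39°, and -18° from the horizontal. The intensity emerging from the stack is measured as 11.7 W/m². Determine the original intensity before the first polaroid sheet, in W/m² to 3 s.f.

I₀ ≈ 1080 W/m²

By Malus's law, I₁ = I₀ cos²(84° − 34°) = I₀ cos²(50°) = 0.4132 I₀.
I₂ = I₁ cos²(36° − 84°) = 0.4132 I₀ · cos²(48°) = 0.185 I₀.
I₃ = I₂ cos²(-39° − 36°) = 0.185 I₀ · cos²(75°) = 0.01239 I₀.
I₄ = I₃ cos²(-18° + 39°) = 0.01239 I₀ · cos²(21°) = 0.0108 I₀.
So 11.7 W/m² = 0.0108 I₀, giving I₀ = 11.7/0.0108 = 1083 W/m².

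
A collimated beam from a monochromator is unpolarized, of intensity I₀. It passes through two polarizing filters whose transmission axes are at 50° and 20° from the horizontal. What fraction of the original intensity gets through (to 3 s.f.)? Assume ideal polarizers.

Unpolarized light through the first polarizer → I₁ = ½ I₀, now polarized at 50°.
I₂ = I₁ cos²(20° − 50°) = 0.5 I₀ · cos²(30°) = 0.375 I₀.
Transmitted fraction = 0.375.

≈ 0.375 I₀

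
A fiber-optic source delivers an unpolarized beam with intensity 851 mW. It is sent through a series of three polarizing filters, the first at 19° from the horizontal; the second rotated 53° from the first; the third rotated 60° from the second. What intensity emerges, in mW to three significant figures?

Unpolarized light through the first polarizer → I₁ = 851 mW/2 = 425.5 mW, polarized at 19°.
I₂ = I₁ · cos²(53°) = 425.5 · 0.3622 = 154.1 mW.
I₃ = I₂ · cos²(60°) = 154.1 · 0.25 = 38.53 mW.

I ≈ 38.5 mW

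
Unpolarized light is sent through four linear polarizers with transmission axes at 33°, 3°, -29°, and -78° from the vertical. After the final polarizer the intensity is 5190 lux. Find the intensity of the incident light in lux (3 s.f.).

I₀ ≈ 4.47e4 lux

Unpolarized light through the first polarizer → I₁ = ½ I₀, now polarized at 33°.
I₂ = I₁ cos²(3° − 33°) = 0.5 I₀ · cos²(30°) = 0.375 I₀.
I₃ = I₂ cos²(-29° − 3°) = 0.375 I₀ · cos²(32°) = 0.2697 I₀.
I₄ = I₃ cos²(-78° + 29°) = 0.2697 I₀ · cos²(49°) = 0.1161 I₀.
So 5190 lux = 0.1161 I₀, giving I₀ = 5190/0.1161 = 4.471e+04 lux.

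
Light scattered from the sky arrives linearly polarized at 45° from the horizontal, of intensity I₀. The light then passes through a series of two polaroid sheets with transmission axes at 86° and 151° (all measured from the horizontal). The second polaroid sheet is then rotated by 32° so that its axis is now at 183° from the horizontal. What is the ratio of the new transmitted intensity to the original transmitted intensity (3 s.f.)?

Before rotation:
I₁ = I₀ cos²(86° − 45°) = I₀ cos²(41°) = 0.5696 I₀.
I₂ = I₁ cos²(151° − 86°) = 0.5696 I₀ · cos²(65°) = 0.1017 I₀.
After rotation:
I₁ = I₀ cos²(86° − 45°) = I₀ cos²(41°) = 0.5696 I₀.
Angle between axes 1 and 2: 83°. I₂ = 0.5696 I₀ · cos²(83°) = 0.00846 I₀.
Ratio = 0.00846 / 0.1017 = 0.08316.

I_new/I_old ≈ 0.0832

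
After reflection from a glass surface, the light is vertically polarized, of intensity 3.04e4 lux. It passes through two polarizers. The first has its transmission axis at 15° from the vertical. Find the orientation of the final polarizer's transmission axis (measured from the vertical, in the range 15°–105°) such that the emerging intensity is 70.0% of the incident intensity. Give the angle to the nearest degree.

θ ≈ 45°

I₁ = I₀ cos²(15° − 0°) = I₀ cos²(15°) = 0.933 I₀.
Need I₂/I₀ = 0.7, so cos²(θ − 15°) = 0.7 / 0.933 = 0.7503.
θ − 15° = arccos(√0.7503) = 30.0°, giving θ ≈ 15 + 30.0 = 45.0°.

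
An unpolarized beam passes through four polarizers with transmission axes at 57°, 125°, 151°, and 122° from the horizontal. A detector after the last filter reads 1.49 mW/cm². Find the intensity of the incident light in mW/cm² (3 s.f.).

Unpolarized light through the first polarizer → I₁ = ½ I₀, now polarized at 57°.
I₂ = I₁ cos²(125° − 57°) = 0.5 I₀ · cos²(68°) = 0.07017 I₀.
I₃ = I₂ cos²(151° − 125°) = 0.07017 I₀ · cos²(26°) = 0.05668 I₀.
I₄ = I₃ cos²(122° − 151°) = 0.05668 I₀ · cos²(29°) = 0.04336 I₀.
So 1.49 mW/cm² = 0.04336 I₀, giving I₀ = 1.49/0.04336 = 34.36 mW/cm².

I₀ ≈ 34.4 mW/cm²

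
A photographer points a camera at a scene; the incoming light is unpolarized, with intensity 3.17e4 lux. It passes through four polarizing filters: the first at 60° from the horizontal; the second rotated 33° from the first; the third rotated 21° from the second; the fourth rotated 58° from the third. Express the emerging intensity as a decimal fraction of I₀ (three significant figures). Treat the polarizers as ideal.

Unpolarized light through the first polarizer → I₁ = 3.17e4 lux/2 = 1.585e+04 lux, polarized at 60°.
I₂ = I₁ · cos²(33°) = 1.585e+04 · 0.7034 = 1.115e+04 lux.
I₃ = I₂ · cos²(21°) = 1.115e+04 · 0.8716 = 9717 lux.
I₄ = I₃ · cos²(58°) = 9717 · 0.2808 = 2729 lux.
Transmitted fraction = 0.08607.

I/I₀ ≈ 0.0861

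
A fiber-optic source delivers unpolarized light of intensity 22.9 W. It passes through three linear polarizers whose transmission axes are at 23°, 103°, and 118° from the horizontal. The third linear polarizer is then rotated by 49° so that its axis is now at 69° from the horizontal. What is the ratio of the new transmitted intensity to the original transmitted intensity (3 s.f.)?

Before rotation:
Unpolarized light through the first polarizer → I₁ = ½ I₀, now polarized at 23°.
I₂ = I₁ cos²(103° − 23°) = 0.5 I₀ · cos²(80°) = 0.01508 I₀.
I₃ = I₂ cos²(118° − 103°) = 0.01508 I₀ · cos²(15°) = 0.01407 I₀.
After rotation:
Unpolarized light through the first polarizer → I₁ = ½ I₀, now polarized at 23°.
I₂ = I₁ cos²(103° − 23°) = 0.5 I₀ · cos²(80°) = 0.01508 I₀.
I₃ = I₂ cos²(69° − 103°) = 0.01508 I₀ · cos²(34°) = 0.01036 I₀.
Ratio = 0.01036 / 0.01407 = 0.7366.

I_new/I_old ≈ 0.737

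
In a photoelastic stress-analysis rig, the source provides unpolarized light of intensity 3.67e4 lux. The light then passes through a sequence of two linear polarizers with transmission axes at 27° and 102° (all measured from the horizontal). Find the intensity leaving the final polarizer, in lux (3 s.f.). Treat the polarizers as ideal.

I ≈ 1230 lux

Unpolarized light through the first polarizer → I₁ = 3.67e4 lux/2 = 1.835e+04 lux, polarized at 27°.
I₂ = I₁ · cos²(75°) = 1.835e+04 · 0.06699 = 1229 lux.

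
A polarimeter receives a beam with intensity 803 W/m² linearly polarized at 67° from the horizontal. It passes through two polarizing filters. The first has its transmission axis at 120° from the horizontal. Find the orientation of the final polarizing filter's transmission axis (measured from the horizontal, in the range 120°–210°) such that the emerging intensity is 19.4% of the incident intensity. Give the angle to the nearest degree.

θ ≈ 163°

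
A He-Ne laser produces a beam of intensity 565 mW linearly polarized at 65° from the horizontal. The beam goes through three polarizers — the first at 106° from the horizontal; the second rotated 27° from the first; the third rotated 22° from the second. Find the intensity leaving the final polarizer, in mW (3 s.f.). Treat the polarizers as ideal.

By Malus's law, I₁ = 565 mW · cos²(41°) = 321.8 mW.
I₂ = I₁ · cos²(27°) = 321.8 · 0.7939 = 255.5 mW.
I₃ = I₂ · cos²(22°) = 255.5 · 0.8597 = 219.6 mW.

I ≈ 220 mW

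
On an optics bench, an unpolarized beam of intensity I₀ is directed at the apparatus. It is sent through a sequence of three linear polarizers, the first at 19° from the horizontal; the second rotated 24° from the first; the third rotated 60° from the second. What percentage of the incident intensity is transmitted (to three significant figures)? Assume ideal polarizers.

≈ 10.4%

Unpolarized light through the first polarizer → I₁ = ½ I₀, now polarized at 19°.
I₂ = I₁ cos²(24°) = 0.5 · 0.8346 I₀ = 0.4173 I₀.
I₃ = I₂ cos²(60°) = 0.4173 · 0.25 I₀ = 0.1043 I₀.
That is 10.43% of the incident intensity.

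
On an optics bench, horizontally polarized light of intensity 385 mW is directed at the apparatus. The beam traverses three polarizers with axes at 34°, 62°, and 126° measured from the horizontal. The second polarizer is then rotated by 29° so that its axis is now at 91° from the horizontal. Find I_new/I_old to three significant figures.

I_new/I_old ≈ 1.33

Before rotation:
By Malus's law, I₁ = I₀ cos²(34° − 0°) = I₀ cos²(34°) = 0.6873 I₀.
I₂ = I₁ cos²(62° − 34°) = 0.6873 I₀ · cos²(28°) = 0.5358 I₀.
I₃ = I₂ cos²(126° − 62°) = 0.5358 I₀ · cos²(64°) = 0.103 I₀.
After rotation:
I₁ = I₀ cos²(34° − 0°) = I₀ cos²(34°) = 0.6873 I₀.
I₂ = I₁ cos²(91° − 34°) = 0.6873 I₀ · cos²(57°) = 0.2039 I₀.
I₃ = I₂ cos²(126° − 91°) = 0.2039 I₀ · cos²(35°) = 0.1368 I₀.
Ratio = 0.1368 / 0.103 = 1.329.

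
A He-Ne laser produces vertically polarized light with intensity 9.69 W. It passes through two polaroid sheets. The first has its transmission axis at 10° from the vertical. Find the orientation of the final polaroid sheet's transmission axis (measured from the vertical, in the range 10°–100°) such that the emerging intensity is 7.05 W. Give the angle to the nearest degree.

I₁ = I₀ cos²(10° − 0°) = I₀ cos²(10°) = 0.9698 I₀.
Target fraction: 7.05 / 9.69 W = 0.7276 of I₀.
Need I₂/I₀ = 0.7276, so cos²(θ − 10°) = 0.7276 / 0.9698 = 0.7502.
θ − 10° = arccos(√0.7502) = 30.0°, giving θ ≈ 10 + 30.0 = 40.0°.

θ ≈ 40°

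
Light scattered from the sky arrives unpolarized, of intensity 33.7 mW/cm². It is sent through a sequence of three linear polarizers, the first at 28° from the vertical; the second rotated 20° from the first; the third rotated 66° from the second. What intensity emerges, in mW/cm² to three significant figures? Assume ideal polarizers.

Unpolarized light through the first polarizer → I₁ = 33.7 mW/cm²/2 = 16.85 mW/cm², polarized at 28°.
I₂ = I₁ · cos²(20°) = 16.85 · 0.883 = 14.88 mW/cm².
I₃ = I₂ · cos²(66°) = 14.88 · 0.1654 = 2.461 mW/cm².

I ≈ 2.46 mW/cm²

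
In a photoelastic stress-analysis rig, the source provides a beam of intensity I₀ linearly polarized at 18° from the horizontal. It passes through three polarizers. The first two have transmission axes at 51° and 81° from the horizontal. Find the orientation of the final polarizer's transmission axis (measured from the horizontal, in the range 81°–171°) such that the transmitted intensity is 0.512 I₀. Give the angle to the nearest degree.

By Malus's law, I₁ = I₀ cos²(51° − 18°) = I₀ cos²(33°) = 0.7034 I₀.
I₂ = I₁ cos²(81° − 51°) = 0.7034 I₀ · cos²(30°) = 0.5275 I₀.
Need I₃/I₀ = 0.512, so cos²(θ − 81°) = 0.512 / 0.5275 = 0.9706.
θ − 81° = arccos(√0.9706) = 9.9°, giving θ ≈ 81 + 9.9 = 90.9°.

θ ≈ 91°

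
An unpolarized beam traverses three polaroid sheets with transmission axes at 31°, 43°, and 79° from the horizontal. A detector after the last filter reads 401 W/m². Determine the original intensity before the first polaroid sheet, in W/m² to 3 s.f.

I₀ ≈ 1280 W/m²

Unpolarized light through the first polarizer → I₁ = ½ I₀, now polarized at 31°.
I₂ = I₁ cos²(43° − 31°) = 0.5 I₀ · cos²(12°) = 0.4784 I₀.
I₃ = I₂ cos²(79° − 43°) = 0.4784 I₀ · cos²(36°) = 0.3131 I₀.
So 401 W/m² = 0.3131 I₀, giving I₀ = 401/0.3131 = 1281 W/m².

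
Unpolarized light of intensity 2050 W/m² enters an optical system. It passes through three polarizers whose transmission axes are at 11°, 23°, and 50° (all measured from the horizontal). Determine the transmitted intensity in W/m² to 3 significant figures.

I ≈ 779 W/m²

Unpolarized light through the first polarizer → I₁ = 2050 W/m²/2 = 1025 W/m², polarized at 11°.
I₂ = I₁ · cos²(12°) = 1025 · 0.9568 = 980.7 W/m².
I₃ = I₂ · cos²(27°) = 980.7 · 0.7939 = 778.6 W/m².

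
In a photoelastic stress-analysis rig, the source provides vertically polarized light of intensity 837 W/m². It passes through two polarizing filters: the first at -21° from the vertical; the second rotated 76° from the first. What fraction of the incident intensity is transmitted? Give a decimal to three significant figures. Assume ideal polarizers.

I/I₀ ≈ 0.0510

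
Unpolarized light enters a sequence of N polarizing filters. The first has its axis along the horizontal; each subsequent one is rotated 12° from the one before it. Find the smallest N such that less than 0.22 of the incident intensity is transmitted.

N = 20

First polarizer halves the unpolarized light: factor 1/2.
Each further stage multiplies by cos²(12°) = 0.9568.
After N polarizers: T = 0.5·0.9568^(N−1). Require T < 0.22 ⇒ N−1 > ln(0.22/0.5)/ln(0.9568) = 18.58, so N−1 ≥ 19 and N = 20.
Check: N=20 gives T = 0.2159 < 0.22; N=19 gives T = 0.2257.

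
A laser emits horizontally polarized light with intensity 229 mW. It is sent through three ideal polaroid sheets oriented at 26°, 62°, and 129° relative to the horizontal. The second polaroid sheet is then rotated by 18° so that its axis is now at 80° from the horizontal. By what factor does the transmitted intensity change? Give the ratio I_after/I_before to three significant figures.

I_new/I_old ≈ 1.49

Before rotation:
By Malus's law, I₁ = I₀ cos²(26° − 0°) = I₀ cos²(26°) = 0.8078 I₀.
I₂ = I₁ cos²(62° − 26°) = 0.8078 I₀ · cos²(36°) = 0.5287 I₀.
I₃ = I₂ cos²(129° − 62°) = 0.5287 I₀ · cos²(67°) = 0.08072 I₀.
After rotation:
I₁ = I₀ cos²(26° − 0°) = I₀ cos²(26°) = 0.8078 I₀.
I₂ = I₁ cos²(80° − 26°) = 0.8078 I₀ · cos²(54°) = 0.2791 I₀.
I₃ = I₂ cos²(129° − 80°) = 0.2791 I₀ · cos²(49°) = 0.1201 I₀.
Ratio = 0.1201 / 0.08072 = 1.488.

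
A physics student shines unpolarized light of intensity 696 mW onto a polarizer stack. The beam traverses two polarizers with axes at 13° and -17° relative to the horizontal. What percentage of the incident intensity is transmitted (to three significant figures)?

Unpolarized light through the first polarizer → I₁ = 696 mW/2 = 348 mW, polarized at 13°.
I₂ = I₁ · cos²(30°) = 348 · 0.75 = 261 mW.
That is 37.5% of the incident intensity.

≈ 37.5%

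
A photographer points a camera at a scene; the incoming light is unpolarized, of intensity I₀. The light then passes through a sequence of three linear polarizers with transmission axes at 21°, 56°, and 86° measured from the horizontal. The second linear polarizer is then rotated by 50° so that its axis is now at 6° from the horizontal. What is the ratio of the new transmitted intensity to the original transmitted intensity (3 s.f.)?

Before rotation:
Unpolarized light through the first polarizer → I₁ = ½ I₀, now polarized at 21°.
I₂ = I₁ cos²(56° − 21°) = 0.5 I₀ · cos²(35°) = 0.3355 I₀.
I₃ = I₂ cos²(86° − 56°) = 0.3355 I₀ · cos²(30°) = 0.2516 I₀.
After rotation:
Unpolarized light through the first polarizer → I₁ = ½ I₀, now polarized at 21°.
I₂ = I₁ cos²(6° − 21°) = 0.5 I₀ · cos²(15°) = 0.4665 I₀.
I₃ = I₂ cos²(86° − 6°) = 0.4665 I₀ · cos²(80°) = 0.01407 I₀.
Ratio = 0.01407 / 0.2516 = 0.0559.

I_new/I_old ≈ 0.0559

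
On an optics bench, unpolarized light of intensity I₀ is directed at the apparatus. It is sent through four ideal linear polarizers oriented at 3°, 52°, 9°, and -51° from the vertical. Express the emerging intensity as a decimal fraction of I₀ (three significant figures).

≈ 0.0288 I₀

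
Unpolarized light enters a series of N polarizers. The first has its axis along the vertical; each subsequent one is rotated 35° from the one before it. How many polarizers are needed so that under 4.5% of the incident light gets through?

N = 8

First polarizer halves the unpolarized light: factor 1/2.
Each further stage multiplies by cos²(35°) = 0.671.
After N polarizers: T = 0.5·0.671^(N−1). Require T < 0.045 ⇒ N−1 > ln(0.045/0.5)/ln(0.671) = 6.04, so N−1 ≥ 7 and N = 8.
Check: N=8 gives T = 0.03062 < 0.045; N=7 gives T = 0.04564.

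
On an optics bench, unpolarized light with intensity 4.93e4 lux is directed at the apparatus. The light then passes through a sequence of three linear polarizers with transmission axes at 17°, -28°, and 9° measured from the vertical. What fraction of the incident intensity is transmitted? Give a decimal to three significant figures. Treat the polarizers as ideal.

I/I₀ ≈ 0.159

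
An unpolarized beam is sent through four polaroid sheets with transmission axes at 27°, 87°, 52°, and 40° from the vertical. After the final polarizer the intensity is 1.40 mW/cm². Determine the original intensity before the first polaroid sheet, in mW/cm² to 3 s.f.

Unpolarized light through the first polarizer → I₁ = ½ I₀, now polarized at 27°.
I₂ = I₁ cos²(87° − 27°) = 0.5 I₀ · cos²(60°) = 0.125 I₀.
I₃ = I₂ cos²(52° − 87°) = 0.125 I₀ · cos²(35°) = 0.08388 I₀.
I₄ = I₃ cos²(40° − 52°) = 0.08388 I₀ · cos²(12°) = 0.08025 I₀.
So 1.40 mW/cm² = 0.08025 I₀, giving I₀ = 1.40/0.08025 = 17.45 mW/cm².

I₀ ≈ 17.4 mW/cm²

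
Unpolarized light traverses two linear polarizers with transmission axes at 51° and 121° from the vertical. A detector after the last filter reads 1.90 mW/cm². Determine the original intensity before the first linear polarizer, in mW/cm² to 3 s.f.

I₀ ≈ 32.5 mW/cm²

Unpolarized light through the first polarizer → I₁ = ½ I₀, now polarized at 51°.
I₂ = I₁ cos²(121° − 51°) = 0.5 I₀ · cos²(70°) = 0.05849 I₀.
So 1.90 mW/cm² = 0.05849 I₀, giving I₀ = 1.90/0.05849 = 32.48 mW/cm².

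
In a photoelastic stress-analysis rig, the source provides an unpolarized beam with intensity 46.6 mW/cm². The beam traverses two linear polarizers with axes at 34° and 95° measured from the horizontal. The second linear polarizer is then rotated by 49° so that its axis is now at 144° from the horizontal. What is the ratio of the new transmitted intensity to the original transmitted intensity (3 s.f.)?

Before rotation:
Unpolarized light through the first polarizer → I₁ = ½ I₀, now polarized at 34°.
I₂ = I₁ cos²(95° − 34°) = 0.5 I₀ · cos²(61°) = 0.1175 I₀.
After rotation:
Unpolarized light through the first polarizer → I₁ = ½ I₀, now polarized at 34°.
Angle between axes 1 and 2: 70°. I₂ = 0.5 I₀ · cos²(70°) = 0.05849 I₀.
Ratio = 0.05849 / 0.1175 = 0.4977.

I_new/I_old ≈ 0.498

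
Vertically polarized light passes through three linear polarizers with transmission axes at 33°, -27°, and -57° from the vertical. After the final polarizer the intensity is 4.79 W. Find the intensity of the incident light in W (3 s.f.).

I₀ ≈ 36.3 W

By Malus's law, I₁ = I₀ cos²(33° − 0°) = I₀ cos²(33°) = 0.7034 I₀.
I₂ = I₁ cos²(-27° − 33°) = 0.7034 I₀ · cos²(60°) = 0.1758 I₀.
I₃ = I₂ cos²(-57° + 27°) = 0.1758 I₀ · cos²(30°) = 0.1319 I₀.
So 4.79 W = 0.1319 I₀, giving I₀ = 4.79/0.1319 = 36.32 W.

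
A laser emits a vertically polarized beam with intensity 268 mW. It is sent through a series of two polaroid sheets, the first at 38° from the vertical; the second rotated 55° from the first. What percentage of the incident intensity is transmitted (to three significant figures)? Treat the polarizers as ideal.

≈ 20.4%

By Malus's law, I₁ = 268 mW · cos²(38°) = 166.4 mW.
I₂ = I₁ · cos²(55°) = 166.4 · 0.329 = 54.75 mW.
That is 20.43% of the incident intensity.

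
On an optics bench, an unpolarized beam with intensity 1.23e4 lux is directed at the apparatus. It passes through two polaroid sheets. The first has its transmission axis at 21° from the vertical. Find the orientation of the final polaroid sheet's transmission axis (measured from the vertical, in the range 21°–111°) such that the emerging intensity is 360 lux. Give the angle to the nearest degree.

θ ≈ 97°

Unpolarized light through the first polarizer → I₁ = ½ I₀, now polarized at 21°.
Target fraction: 360 / 1.23e4 lux = 0.02927 of I₀.
Need I₂/I₀ = 0.02927, so cos²(θ − 21°) = 0.02927 / 0.5 = 0.05854.
θ − 21° = arccos(√0.05854) = 76.0°, giving θ ≈ 21 + 76.0 = 97.0°.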